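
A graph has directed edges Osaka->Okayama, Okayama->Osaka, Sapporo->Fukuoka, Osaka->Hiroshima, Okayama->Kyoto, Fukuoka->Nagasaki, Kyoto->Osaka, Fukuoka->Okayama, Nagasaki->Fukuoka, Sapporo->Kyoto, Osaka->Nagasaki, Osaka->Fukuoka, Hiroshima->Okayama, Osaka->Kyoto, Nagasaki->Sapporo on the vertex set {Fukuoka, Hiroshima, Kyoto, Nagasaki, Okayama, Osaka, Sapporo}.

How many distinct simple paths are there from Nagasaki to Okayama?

Nagasaki→Fukuoka→Okayama
Nagasaki→Sapporo→Fukuoka→Okayama
Nagasaki→Sapporo→Kyoto→Osaka→Fukuoka→Okayama
Nagasaki→Sapporo→Kyoto→Osaka→Hiroshima→Okayama
Nagasaki→Sapporo→Kyoto→Osaka→Okayama

5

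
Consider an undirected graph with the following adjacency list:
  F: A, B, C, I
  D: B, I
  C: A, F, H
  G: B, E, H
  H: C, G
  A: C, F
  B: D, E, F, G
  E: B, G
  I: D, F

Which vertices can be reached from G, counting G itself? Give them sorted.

Start at G.
Its neighbours: B, E, H.
Then their neighbours: C, D, F.
Then next layer: A, I.
Every vertex is now reached.

A, B, C, D, E, F, G, H, I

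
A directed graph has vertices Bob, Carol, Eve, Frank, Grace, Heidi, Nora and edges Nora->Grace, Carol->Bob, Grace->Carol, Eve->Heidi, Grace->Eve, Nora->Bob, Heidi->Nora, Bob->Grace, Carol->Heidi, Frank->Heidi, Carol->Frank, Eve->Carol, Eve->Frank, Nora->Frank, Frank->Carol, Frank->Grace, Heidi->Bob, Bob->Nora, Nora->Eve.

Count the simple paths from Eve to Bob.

Eve→Carol→Bob
Eve→Carol→Frank→Heidi→Bob
Eve→Carol→Frank→Heidi→Nora→Bob
Eve→Carol→Heidi→Bob
Eve→Carol→Heidi→Nora→Bob
Eve→Frank→Carol→Bob
Eve→Frank→Carol→Heidi→Bob
Eve→Frank→Carol→Heidi→Nora→Bob
... and 11 more.

19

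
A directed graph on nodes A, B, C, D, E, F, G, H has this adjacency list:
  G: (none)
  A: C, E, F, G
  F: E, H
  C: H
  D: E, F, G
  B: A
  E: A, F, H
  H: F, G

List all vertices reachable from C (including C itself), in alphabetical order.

A, C, E, F, G, H

Start at C.
Its neighbours: H.
Then their neighbours: F, G.
Then next layer: E.
Then next layer: A.
Nothing further is reachable.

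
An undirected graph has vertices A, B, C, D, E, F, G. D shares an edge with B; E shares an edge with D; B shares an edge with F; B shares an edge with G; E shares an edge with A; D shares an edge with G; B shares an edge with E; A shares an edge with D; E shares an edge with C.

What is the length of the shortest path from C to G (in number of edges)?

3

Distance 0: C.
Distance 1: E.
Distance 2: A, B, D.
Distance 3: F, G — contains G.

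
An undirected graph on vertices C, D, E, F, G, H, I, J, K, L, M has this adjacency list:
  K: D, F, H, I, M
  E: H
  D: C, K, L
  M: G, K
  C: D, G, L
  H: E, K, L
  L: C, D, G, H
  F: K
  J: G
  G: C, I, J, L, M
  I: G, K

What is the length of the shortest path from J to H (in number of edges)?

3

Distance 0: J.
Distance 1: G.
Distance 2: C, I, L, M.
Distance 3: D, H, K — contains H.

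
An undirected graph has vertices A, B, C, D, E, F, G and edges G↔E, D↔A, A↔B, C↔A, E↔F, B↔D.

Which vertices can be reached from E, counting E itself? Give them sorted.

Start at E.
Its neighbours: F, G.
Nothing further is reachable.

E, F, G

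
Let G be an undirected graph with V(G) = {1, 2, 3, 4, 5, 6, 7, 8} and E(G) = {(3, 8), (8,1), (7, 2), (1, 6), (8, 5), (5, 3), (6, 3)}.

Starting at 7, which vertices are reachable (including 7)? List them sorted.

2, 7

Start at 7.
Its neighbours: 2.
Nothing further is reachable.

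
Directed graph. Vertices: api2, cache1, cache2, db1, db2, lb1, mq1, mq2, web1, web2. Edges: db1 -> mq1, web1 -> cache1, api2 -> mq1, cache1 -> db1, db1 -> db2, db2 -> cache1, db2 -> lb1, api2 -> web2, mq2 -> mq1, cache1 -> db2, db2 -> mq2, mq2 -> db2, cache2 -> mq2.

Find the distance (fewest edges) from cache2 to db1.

Distance 0: cache2.
Distance 1: mq2.
Distance 2: db2, mq1.
Distance 3: cache1, lb1.
Distance 4: db1 — contains db1.

4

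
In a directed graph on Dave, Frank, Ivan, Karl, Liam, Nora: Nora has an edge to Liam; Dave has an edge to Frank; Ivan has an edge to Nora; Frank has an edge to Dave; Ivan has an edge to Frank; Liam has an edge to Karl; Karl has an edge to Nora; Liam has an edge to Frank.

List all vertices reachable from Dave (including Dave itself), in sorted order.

Start at Dave.
Its neighbours: Frank.
Nothing further is reachable.

Dave, Frank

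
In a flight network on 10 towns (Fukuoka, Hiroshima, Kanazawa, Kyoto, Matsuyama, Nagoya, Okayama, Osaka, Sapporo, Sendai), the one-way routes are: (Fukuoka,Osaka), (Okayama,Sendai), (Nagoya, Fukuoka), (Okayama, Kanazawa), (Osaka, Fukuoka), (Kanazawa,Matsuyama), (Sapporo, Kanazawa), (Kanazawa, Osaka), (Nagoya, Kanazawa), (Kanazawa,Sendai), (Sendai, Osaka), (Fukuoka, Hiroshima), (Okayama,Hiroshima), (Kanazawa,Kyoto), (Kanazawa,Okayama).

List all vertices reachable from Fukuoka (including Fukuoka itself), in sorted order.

Start at Fukuoka.
Its neighbours: Hiroshima, Osaka.
Nothing further is reachable.

Fukuoka, Hiroshima, Osaka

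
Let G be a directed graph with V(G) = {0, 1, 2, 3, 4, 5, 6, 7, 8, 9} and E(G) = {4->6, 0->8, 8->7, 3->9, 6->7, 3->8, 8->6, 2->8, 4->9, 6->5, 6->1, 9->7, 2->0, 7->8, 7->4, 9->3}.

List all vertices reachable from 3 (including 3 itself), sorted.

Start at 3.
Its neighbours: 8, 9.
Then their neighbours: 6, 7.
Then next layer: 1, 4, 5.
Nothing further is reachable.

1, 3, 4, 5, 6, 7, 8, 9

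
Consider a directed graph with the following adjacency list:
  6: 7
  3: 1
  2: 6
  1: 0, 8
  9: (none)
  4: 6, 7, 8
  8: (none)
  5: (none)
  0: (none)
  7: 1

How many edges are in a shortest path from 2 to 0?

Distance 0: 2.
Distance 1: 6.
Distance 2: 7.
Distance 3: 1.
Distance 4: 0, 8 — contains 0.

4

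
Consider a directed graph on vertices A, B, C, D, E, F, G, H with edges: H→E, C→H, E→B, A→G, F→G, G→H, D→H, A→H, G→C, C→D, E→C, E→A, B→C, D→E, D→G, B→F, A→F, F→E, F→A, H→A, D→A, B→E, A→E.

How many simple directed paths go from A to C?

14

A→E→B→C
A→E→B→F→G→C
A→E→C
A→F→E→B→C
A→F→E→C
A→F→G→C
A→F→G→H→E→B→C
A→F→G→H→E→C
A→G→C
A→G→H→E→B→C
A→G→H→E→C
A→H→E→B→C
A→H→E→B→F→G→C
A→H→E→C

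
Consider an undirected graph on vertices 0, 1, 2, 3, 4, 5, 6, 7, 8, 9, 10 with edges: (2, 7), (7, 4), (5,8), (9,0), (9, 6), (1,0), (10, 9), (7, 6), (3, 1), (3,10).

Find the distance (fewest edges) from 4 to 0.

4

Distance 0: 4.
Distance 1: 7.
Distance 2: 2, 6.
Distance 3: 9.
Distance 4: 0, 10 — contains 0.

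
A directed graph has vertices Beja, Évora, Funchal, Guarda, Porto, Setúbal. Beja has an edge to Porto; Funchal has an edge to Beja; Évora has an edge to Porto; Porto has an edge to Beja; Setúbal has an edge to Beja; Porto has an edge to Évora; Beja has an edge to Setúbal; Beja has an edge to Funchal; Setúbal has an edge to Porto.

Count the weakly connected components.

2

From Beja: component {Beja, Évora, Funchal, Porto, Setúbal}.
From Guarda: component {Guarda}.
That's 2 components.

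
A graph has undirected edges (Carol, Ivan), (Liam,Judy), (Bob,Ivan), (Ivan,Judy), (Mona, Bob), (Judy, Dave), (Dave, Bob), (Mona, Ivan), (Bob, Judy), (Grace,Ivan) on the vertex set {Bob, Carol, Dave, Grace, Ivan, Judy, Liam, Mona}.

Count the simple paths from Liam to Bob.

4

Liam–Judy–Bob
Liam–Judy–Dave–Bob
Liam–Judy–Ivan–Bob
Liam–Judy–Ivan–Mona–Bob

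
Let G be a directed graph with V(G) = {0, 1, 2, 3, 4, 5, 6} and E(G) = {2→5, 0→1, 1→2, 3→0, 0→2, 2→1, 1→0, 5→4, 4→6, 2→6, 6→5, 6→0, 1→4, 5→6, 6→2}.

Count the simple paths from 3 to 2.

3

3→0→1→2
3→0→1→4→6→2
3→0→2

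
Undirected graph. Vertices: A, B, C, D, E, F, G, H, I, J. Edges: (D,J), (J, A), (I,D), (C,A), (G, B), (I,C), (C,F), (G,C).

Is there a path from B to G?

Explore from B.
Distance 1: reach G.
Found G.

Yes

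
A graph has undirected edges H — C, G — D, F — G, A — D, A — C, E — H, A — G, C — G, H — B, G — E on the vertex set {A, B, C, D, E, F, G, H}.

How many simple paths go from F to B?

F–G–A–C–H–B
F–G–C–H–B
F–G–D–A–C–H–B
F–G–E–H–B

4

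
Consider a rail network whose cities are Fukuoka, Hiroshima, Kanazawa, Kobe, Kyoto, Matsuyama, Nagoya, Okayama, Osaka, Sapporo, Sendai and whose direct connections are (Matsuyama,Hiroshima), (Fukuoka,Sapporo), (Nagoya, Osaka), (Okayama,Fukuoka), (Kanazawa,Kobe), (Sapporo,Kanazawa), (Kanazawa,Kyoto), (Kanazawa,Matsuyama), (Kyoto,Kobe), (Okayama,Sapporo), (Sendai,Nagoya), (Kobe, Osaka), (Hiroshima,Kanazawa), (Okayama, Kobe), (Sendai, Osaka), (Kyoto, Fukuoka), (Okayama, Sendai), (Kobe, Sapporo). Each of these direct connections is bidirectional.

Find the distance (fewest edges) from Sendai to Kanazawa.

Distance 0: Sendai.
Distance 1: Nagoya, Okayama, Osaka.
Distance 2: Fukuoka, Kobe, Sapporo.
Distance 3: Kanazawa, Kyoto — contains Kanazawa.

3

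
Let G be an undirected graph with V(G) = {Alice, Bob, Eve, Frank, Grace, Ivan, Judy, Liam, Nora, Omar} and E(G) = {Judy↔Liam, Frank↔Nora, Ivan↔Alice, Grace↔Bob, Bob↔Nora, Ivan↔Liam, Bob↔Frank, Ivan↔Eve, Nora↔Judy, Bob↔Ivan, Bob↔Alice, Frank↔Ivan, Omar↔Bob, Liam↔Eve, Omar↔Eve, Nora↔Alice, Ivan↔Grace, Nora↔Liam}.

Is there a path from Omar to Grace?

Yes

Explore from Omar.
Distance 1: reach Bob, Eve.
Distance 2: reach Alice, Frank, Grace, Ivan, Liam, Nora.
Found Grace.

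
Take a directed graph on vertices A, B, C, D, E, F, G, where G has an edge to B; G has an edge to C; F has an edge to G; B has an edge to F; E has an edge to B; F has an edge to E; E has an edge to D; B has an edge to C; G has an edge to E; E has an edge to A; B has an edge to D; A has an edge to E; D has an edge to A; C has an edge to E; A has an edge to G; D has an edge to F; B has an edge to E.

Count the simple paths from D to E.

11

D→A→E
D→A→G→B→C→E
D→A→G→B→E
D→A→G→B→F→E
D→A→G→C→E
D→A→G→E
D→F→E
D→F→G→B→C→E
D→F→G→B→E
D→F→G→C→E
D→F→G→E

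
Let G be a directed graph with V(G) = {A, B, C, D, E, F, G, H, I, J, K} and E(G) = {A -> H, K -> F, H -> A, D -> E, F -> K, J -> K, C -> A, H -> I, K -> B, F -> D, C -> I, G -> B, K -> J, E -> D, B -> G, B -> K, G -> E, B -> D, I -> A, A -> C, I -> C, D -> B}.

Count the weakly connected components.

2

From A: component {A, C, H, I}.
From B: component {B, D, E, F, G, J, K}.
That's 2 components.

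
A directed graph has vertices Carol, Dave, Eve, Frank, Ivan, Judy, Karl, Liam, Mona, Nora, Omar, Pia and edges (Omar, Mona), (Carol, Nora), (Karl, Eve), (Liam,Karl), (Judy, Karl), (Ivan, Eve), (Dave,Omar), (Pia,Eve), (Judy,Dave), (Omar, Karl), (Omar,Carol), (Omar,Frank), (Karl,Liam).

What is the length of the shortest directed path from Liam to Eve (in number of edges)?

Distance 0: Liam.
Distance 1: Karl.
Distance 2: Eve — contains Eve.

2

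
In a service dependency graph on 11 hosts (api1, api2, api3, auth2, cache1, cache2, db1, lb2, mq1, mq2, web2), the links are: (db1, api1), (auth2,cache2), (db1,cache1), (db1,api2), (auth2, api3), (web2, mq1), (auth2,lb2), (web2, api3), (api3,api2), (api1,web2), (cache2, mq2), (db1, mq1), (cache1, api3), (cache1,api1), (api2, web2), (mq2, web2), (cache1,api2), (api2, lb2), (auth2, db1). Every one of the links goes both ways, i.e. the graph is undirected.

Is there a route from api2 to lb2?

Explore from api2.
Distance 1: reach api3, cache1, db1, lb2, web2.
Found lb2.

Yes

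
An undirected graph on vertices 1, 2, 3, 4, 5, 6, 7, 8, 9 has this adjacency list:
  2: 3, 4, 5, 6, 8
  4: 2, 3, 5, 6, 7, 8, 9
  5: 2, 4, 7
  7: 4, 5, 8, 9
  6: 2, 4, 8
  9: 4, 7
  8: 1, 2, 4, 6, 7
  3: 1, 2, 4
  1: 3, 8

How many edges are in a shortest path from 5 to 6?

2

Distance 0: 5.
Distance 1: 2, 4, 7.
Distance 2: 3, 6, 8, 9 — contains 6.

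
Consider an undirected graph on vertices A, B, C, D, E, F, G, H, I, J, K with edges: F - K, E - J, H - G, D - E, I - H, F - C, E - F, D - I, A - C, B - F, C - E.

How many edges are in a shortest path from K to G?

Distance 0: K.
Distance 1: F.
Distance 2: B, C, E.
Distance 3: A, D, J.
Distance 4: I.
Distance 5: H.
Distance 6: G — contains G.

6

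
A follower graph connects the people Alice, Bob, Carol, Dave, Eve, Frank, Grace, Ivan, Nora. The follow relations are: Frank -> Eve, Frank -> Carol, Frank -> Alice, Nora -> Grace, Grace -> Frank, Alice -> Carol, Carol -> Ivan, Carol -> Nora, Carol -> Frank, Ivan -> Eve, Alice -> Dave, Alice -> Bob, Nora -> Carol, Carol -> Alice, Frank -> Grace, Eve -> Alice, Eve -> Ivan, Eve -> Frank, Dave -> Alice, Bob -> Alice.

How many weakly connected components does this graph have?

From Alice: component {Alice, Bob, Carol, Dave, Eve, Frank, Grace, Ivan, Nora}.
That's 1 component.

1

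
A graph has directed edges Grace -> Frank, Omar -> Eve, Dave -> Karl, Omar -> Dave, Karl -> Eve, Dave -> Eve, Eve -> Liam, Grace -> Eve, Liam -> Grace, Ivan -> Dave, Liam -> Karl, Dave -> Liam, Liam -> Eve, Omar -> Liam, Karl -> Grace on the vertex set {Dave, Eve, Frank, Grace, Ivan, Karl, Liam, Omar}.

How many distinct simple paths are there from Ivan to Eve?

7

Ivan→Dave→Eve
Ivan→Dave→Karl→Eve
Ivan→Dave→Karl→Grace→Eve
Ivan→Dave→Liam→Eve
Ivan→Dave→Liam→Grace→Eve
Ivan→Dave→Liam→Karl→Eve
Ivan→Dave→Liam→Karl→Grace→Eve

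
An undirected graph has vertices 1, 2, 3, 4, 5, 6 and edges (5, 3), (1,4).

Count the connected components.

4

From 1: component {1, 4}.
From 2: component {2}.
From 3: component {3, 5}.
From 6: component {6}.
That's 4 components.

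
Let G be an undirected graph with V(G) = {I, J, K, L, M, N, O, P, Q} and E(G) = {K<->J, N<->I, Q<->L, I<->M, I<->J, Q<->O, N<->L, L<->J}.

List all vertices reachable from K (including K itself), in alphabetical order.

I, J, K, L, M, N, O, Q

Start at K.
Its neighbours: J.
Then their neighbours: I, L.
Then next layer: M, N, Q.
Then next layer: O.
Nothing further is reachable.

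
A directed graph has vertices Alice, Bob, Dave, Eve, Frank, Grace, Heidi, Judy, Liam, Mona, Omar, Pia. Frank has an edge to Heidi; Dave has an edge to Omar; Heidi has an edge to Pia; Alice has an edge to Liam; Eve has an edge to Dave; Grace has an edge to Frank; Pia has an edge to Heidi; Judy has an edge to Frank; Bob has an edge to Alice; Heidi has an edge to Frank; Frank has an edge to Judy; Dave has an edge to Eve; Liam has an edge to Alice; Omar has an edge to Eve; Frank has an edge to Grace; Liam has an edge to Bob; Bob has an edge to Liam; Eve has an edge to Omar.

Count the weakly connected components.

From Alice: component {Alice, Bob, Liam}.
From Dave: component {Dave, Eve, Omar}.
From Frank: component {Frank, Grace, Heidi, Judy, Pia}.
From Mona: component {Mona}.
That's 4 components.

4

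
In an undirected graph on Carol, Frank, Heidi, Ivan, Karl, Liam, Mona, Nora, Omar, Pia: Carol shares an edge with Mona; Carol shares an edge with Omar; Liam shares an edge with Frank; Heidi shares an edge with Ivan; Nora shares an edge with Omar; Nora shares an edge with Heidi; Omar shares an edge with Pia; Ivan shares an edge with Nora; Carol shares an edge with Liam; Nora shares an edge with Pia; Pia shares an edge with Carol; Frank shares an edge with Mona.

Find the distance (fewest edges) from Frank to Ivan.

Distance 0: Frank.
Distance 1: Liam, Mona.
Distance 2: Carol.
Distance 3: Omar, Pia.
Distance 4: Nora.
Distance 5: Heidi, Ivan — contains Ivan.

5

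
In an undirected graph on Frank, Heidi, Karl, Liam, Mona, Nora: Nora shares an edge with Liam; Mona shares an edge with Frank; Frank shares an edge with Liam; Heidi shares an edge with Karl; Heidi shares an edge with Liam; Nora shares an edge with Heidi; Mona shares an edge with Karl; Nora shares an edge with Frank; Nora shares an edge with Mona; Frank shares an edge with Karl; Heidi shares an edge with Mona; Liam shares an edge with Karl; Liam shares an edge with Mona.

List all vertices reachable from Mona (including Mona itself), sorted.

Start at Mona.
Its neighbours: Frank, Heidi, Karl, Liam, Nora.
Every vertex is now reached.

Frank, Heidi, Karl, Liam, Mona, Nora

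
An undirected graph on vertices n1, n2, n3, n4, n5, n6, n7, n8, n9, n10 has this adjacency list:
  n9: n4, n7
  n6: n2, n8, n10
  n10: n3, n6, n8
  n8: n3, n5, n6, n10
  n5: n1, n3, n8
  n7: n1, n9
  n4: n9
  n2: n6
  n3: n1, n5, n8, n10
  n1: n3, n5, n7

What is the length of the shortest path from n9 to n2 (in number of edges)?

6

Distance 0: n9.
Distance 1: n4, n7.
Distance 2: n1.
Distance 3: n3, n5.
Distance 4: n8, n10.
Distance 5: n6.
Distance 6: n2 — contains n2.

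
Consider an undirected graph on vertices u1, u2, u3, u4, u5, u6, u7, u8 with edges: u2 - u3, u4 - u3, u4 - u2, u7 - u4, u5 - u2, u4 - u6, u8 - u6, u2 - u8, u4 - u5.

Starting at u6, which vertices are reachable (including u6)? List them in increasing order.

u2, u3, u4, u5, u6, u7, u8

Start at u6.
Its neighbours: u4, u8.
Then their neighbours: u2, u3, u5, u7.
Nothing further is reachable.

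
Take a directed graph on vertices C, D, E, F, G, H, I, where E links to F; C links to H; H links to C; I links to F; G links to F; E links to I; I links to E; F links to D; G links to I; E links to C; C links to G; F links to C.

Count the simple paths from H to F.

3

H→C→G→F
H→C→G→I→E→F
H→C→G→I→F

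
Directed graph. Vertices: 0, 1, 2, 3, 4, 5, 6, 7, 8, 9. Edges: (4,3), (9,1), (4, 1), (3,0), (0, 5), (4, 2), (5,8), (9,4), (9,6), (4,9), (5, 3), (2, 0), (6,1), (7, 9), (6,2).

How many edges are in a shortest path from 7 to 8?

6

Distance 0: 7.
Distance 1: 9.
Distance 2: 1, 4, 6.
Distance 3: 2, 3.
Distance 4: 0.
Distance 5: 5.
Distance 6: 8 — contains 8.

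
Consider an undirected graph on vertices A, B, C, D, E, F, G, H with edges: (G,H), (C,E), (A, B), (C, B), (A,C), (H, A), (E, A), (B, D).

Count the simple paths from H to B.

H–A–B
H–A–C–B
H–A–E–C–B

3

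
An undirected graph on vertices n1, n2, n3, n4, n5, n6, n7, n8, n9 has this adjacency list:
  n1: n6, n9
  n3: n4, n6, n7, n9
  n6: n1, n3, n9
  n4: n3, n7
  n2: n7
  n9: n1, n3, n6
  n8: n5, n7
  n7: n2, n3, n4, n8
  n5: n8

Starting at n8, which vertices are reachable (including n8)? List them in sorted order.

Start at n8.
Its neighbours: n5, n7.
Then their neighbours: n2, n3, n4.
Then next layer: n6, n9.
Then next layer: n1.
Every vertex is now reached.

n1, n2, n3, n4, n5, n6, n7, n8, n9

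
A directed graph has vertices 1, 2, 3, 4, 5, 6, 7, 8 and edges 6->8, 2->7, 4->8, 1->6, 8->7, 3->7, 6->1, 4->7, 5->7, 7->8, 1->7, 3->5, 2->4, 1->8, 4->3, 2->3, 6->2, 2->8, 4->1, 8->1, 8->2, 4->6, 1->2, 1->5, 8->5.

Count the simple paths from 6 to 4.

6→1→2→4
6→1→5→7→8→2→4
6→1→7→8→2→4
6→1→8→2→4
6→2→4
6→8→1→2→4
6→8→2→4

7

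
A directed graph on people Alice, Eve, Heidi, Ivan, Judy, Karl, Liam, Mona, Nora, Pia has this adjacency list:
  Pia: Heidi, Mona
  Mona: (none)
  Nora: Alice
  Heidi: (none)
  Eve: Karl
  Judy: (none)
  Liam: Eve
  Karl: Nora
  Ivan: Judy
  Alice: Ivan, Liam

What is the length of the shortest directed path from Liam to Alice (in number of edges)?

Distance 0: Liam.
Distance 1: Eve.
Distance 2: Karl.
Distance 3: Nora.
Distance 4: Alice — contains Alice.

4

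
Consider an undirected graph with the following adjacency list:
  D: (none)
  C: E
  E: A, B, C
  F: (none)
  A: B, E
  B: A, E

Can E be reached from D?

No

D has no edges, so nothing is reachable from it.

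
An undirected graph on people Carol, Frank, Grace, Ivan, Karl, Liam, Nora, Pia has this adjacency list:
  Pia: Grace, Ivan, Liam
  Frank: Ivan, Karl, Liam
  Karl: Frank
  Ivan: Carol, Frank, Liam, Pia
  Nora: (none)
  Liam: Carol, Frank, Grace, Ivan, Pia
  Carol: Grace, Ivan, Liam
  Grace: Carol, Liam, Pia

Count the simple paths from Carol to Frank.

15

Carol–Grace–Liam–Frank
Carol–Grace–Liam–Ivan–Frank
Carol–Grace–Liam–Pia–Ivan–Frank
Carol–Grace–Pia–Ivan–Frank
Carol–Grace–Pia–Ivan–Liam–Frank
Carol–Grace–Pia–Liam–Frank
Carol–Grace–Pia–Liam–Ivan–Frank
Carol–Ivan–Frank
Carol–Ivan–Liam–Frank
Carol–Ivan–Pia–Grace–Liam–Frank
Carol–Ivan–Pia–Liam–Frank
Carol–Liam–Frank
Carol–Liam–Grace–Pia–Ivan–Frank
Carol–Liam–Ivan–Frank
Carol–Liam–Pia–Ivan–Frank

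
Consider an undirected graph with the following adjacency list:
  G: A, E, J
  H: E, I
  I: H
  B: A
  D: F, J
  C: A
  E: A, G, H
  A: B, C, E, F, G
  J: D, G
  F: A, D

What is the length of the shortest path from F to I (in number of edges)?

Distance 0: F.
Distance 1: A, D.
Distance 2: B, C, E, G, J.
Distance 3: H.
Distance 4: I — contains I.

4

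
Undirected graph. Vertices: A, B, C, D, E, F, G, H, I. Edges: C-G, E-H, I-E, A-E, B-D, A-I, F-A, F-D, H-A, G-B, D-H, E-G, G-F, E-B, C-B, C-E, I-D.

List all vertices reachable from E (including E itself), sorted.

A, B, C, D, E, F, G, H, I

Start at E.
Its neighbours: A, B, C, G, H, I.
Then their neighbours: D, F.
Every vertex is now reached.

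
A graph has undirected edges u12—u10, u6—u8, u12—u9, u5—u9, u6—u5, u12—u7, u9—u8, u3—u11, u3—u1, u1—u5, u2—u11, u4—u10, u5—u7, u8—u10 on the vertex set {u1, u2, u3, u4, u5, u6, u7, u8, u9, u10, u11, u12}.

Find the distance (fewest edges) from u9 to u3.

3

Distance 0: u9.
Distance 1: u5, u8, u12.
Distance 2: u1, u6, u7, u10.
Distance 3: u3, u4 — contains u3.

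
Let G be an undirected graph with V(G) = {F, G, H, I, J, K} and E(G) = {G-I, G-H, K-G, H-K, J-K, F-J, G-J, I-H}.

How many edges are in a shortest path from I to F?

3

Distance 0: I.
Distance 1: G, H.
Distance 2: J, K.
Distance 3: F — contains F.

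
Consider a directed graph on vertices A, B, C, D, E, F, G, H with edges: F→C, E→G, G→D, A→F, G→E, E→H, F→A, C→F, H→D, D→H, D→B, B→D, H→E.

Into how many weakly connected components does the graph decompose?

2

From A: component {A, C, F}.
From B: component {B, D, E, G, H}.
That's 2 components.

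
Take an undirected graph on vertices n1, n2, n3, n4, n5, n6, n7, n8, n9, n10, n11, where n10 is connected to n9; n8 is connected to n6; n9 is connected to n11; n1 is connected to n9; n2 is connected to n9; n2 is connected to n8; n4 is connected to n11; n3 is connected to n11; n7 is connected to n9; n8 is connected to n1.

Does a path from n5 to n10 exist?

n5 has no edges, so nothing is reachable from it.

No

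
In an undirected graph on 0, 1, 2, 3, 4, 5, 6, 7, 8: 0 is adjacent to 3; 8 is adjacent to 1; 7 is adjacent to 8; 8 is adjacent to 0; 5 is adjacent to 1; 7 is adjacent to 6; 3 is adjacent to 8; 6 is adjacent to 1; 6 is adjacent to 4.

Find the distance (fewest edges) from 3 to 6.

Distance 0: 3.
Distance 1: 0, 8.
Distance 2: 1, 7.
Distance 3: 5, 6 — contains 6.

3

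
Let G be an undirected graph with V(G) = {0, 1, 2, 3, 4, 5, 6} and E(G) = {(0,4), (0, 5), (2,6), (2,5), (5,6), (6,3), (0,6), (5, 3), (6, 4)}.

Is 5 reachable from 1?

1 has no edges, so nothing is reachable from it.

No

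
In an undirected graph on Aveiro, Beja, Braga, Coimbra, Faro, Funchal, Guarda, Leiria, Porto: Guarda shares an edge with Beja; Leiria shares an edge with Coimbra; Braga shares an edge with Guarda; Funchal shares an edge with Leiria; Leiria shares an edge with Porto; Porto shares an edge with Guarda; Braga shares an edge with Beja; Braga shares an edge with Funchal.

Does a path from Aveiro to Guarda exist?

No

Aveiro has no edges, so nothing is reachable from it.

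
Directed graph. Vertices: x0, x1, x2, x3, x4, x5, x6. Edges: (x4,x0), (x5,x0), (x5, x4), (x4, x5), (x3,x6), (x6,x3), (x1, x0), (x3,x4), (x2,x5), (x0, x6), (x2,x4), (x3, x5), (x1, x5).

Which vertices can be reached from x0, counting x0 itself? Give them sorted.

x0, x3, x4, x5, x6

Start at x0.
Its neighbours: x6.
Then their neighbours: x3.
Then next layer: x4, x5.
Nothing further is reachable.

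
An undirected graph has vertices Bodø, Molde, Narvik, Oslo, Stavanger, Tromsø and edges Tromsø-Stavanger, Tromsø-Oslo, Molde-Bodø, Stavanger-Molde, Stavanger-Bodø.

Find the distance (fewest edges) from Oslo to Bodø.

Distance 0: Oslo.
Distance 1: Tromsø.
Distance 2: Stavanger.
Distance 3: Bodø, Molde — contains Bodø.

3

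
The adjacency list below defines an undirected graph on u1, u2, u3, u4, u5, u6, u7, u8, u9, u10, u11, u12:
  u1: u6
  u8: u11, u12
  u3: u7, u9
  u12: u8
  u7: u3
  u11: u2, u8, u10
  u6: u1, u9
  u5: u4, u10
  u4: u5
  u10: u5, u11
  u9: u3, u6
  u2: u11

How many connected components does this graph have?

From u1: component {u1, u3, u6, u7, u9}.
From u2: component {u2, u4, u5, u8, u10, u11, u12}.
That's 2 components.

2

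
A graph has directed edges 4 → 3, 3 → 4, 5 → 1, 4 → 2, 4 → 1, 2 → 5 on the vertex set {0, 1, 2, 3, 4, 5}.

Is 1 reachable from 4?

Explore from 4.
Distance 1: reach 1, 2, 3.
Found 1.

Yes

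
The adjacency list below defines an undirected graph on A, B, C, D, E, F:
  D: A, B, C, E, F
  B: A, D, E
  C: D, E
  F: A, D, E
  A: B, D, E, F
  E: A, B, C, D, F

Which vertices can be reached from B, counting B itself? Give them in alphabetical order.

A, B, C, D, E, F

Start at B.
Its neighbours: A, D, E.
Then their neighbours: C, F.
Every vertex is now reached.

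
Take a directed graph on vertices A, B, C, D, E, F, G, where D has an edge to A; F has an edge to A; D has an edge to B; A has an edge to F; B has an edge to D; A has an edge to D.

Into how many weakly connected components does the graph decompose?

4

From A: component {A, B, D, F}.
From C: component {C}.
From E: component {E}.
From G: component {G}.
That's 4 components.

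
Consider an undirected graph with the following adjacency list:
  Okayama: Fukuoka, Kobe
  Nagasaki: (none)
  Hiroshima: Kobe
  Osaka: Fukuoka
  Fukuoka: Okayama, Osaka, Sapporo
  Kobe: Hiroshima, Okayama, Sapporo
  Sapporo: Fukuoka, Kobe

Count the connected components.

From Fukuoka: component {Fukuoka, Hiroshima, Kobe, Okayama, Osaka, Sapporo}.
From Nagasaki: component {Nagasaki}.
That's 2 components.

2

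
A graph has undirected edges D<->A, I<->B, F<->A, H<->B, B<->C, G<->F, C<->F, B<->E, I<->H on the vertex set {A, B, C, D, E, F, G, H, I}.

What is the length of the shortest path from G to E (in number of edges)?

Distance 0: G.
Distance 1: F.
Distance 2: A, C.
Distance 3: B, D.
Distance 4: E, H, I — contains E.

4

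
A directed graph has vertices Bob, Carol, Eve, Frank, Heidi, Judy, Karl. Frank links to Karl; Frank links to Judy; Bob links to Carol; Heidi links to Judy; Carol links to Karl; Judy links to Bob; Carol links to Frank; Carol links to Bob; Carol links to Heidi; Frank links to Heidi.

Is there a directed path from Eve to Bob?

Eve has no outgoing edges, so nothing is reachable from it.

No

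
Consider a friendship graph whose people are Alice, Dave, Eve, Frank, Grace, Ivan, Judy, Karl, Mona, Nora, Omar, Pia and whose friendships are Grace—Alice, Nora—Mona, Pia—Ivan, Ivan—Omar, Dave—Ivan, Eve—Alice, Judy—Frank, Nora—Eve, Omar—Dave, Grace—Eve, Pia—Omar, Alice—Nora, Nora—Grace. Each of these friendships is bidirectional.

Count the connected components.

From Alice: component {Alice, Eve, Grace, Mona, Nora}.
From Dave: component {Dave, Ivan, Omar, Pia}.
From Frank: component {Frank, Judy}.
From Karl: component {Karl}.
That's 4 components.

4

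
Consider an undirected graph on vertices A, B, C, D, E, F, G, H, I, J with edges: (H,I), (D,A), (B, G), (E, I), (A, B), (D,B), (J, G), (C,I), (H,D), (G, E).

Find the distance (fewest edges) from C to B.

4

Distance 0: C.
Distance 1: I.
Distance 2: E, H.
Distance 3: D, G.
Distance 4: A, B, J — contains B.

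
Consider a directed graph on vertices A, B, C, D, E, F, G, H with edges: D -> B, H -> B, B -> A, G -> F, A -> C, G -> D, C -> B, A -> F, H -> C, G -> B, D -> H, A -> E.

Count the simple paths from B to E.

B→A→E

1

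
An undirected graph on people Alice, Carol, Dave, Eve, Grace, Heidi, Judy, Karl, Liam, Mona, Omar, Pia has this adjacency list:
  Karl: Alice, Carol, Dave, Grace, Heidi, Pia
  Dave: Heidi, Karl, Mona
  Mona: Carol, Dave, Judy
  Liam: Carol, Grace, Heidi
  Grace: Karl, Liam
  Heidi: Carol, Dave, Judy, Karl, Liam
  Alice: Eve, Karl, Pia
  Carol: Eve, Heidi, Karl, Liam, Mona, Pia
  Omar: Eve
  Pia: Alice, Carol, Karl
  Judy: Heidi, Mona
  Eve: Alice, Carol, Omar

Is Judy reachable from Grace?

Yes

Explore from Grace.
Distance 1: reach Karl, Liam.
Distance 2: reach Alice, Carol, Dave, Heidi, Pia.
Distance 3: reach Eve, Judy, Mona.
Found Judy.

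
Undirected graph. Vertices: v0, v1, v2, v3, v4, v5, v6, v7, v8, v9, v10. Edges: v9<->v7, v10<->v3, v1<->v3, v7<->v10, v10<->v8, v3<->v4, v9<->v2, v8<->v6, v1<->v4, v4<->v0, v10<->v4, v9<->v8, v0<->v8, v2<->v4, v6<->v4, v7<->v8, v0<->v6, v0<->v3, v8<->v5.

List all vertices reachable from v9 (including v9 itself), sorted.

v0, v1, v2, v3, v4, v5, v6, v7, v8, v9, v10

Start at v9.
Its neighbours: v2, v7, v8.
Then their neighbours: v0, v4, v5, v6, v10.
Then next layer: v1, v3.
Every vertex is now reached.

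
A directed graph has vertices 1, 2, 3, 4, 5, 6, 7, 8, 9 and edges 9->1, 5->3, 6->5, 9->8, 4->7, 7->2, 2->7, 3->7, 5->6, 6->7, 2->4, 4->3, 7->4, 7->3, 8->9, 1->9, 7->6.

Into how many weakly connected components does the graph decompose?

From 1: component {1, 8, 9}.
From 2: component {2, 3, 4, 5, 6, 7}.
That's 2 components.

2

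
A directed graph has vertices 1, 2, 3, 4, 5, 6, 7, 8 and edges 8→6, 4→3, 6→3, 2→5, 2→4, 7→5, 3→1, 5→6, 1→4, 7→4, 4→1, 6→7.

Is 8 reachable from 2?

No

Explore from 2.
Distance 1: reach 4, 5.
Distance 2: reach 1, 3, 6.
Distance 3: reach 7.
The search from 2 is exhausted; no directed path reaches 8.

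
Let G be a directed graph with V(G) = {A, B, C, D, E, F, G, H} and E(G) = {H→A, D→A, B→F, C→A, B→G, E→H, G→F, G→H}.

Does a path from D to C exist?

Explore from D.
Distance 1: reach A.
The search from D is exhausted; no directed path reaches C.

No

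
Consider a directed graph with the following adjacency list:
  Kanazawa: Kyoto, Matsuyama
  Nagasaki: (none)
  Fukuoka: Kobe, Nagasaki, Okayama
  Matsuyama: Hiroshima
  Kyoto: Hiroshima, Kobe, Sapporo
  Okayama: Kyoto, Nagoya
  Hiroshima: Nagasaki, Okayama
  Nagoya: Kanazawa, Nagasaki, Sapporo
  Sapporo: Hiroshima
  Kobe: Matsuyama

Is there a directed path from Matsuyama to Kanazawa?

Explore from Matsuyama.
Distance 1: reach Hiroshima.
Distance 2: reach Nagasaki, Okayama.
Distance 3: reach Kyoto, Nagoya.
Distance 4: reach Kanazawa, Kobe, Sapporo.
Found Kanazawa.

Yes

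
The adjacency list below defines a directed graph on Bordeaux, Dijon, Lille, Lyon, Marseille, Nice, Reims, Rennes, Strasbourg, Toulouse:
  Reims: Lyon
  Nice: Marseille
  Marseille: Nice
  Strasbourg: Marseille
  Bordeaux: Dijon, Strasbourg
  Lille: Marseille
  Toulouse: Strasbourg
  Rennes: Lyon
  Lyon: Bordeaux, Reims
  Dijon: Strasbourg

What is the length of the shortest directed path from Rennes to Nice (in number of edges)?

5

Distance 0: Rennes.
Distance 1: Lyon.
Distance 2: Bordeaux, Reims.
Distance 3: Dijon, Strasbourg.
Distance 4: Marseille.
Distance 5: Nice — contains Nice.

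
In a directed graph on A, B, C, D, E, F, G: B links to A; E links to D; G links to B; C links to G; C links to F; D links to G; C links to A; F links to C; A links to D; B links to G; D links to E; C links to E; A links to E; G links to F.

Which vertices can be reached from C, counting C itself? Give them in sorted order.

Start at C.
Its neighbours: A, E, F, G.
Then their neighbours: B, D.
Every vertex is now reached.

A, B, C, D, E, F, G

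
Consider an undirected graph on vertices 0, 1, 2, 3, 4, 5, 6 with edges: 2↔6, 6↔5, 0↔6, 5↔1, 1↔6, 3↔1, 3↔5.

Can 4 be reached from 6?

No

Explore from 6.
Distance 1: reach 0, 1, 2, 5.
Distance 2: reach 3.
The search is exhausted without reaching 4; it lies in a different component.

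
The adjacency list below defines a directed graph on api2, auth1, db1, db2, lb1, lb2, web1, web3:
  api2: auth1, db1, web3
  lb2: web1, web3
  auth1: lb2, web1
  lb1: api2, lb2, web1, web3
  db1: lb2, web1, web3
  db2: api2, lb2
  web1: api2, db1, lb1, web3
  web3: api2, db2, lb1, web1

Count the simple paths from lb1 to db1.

30

lb1→api2→auth1→lb2→web1→db1
lb1→api2→auth1→lb2→web3→web1→db1
lb1→api2→auth1→web1→db1
lb1→api2→db1
lb1→api2→web3→db2→lb2→web1→db1
lb1→api2→web3→web1→db1
lb1→lb2→web1→api2→db1
lb1→lb2→web1→db1
... and 22 more.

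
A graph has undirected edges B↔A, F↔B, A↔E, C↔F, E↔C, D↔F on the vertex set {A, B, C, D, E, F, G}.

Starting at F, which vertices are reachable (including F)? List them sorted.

Start at F.
Its neighbours: B, C, D.
Then their neighbours: A, E.
Nothing further is reachable.

A, B, C, D, E, F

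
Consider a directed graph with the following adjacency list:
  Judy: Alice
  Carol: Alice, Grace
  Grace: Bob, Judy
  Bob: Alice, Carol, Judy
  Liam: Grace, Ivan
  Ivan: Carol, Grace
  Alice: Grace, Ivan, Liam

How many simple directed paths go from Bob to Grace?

17

Bob→Alice→Grace
Bob→Alice→Ivan→Carol→Grace
Bob→Alice→Ivan→Grace
Bob→Alice→Liam→Grace
Bob→Alice→Liam→Ivan→Carol→Grace
Bob→Alice→Liam→Ivan→Grace
Bob→Carol→Alice→Grace
Bob→Carol→Alice→Ivan→Grace
... and 9 more.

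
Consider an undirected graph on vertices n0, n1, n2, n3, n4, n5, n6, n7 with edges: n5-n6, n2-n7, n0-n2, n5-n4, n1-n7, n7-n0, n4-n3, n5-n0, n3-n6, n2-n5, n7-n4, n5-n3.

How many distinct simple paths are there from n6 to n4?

n6–n3–n4
n6–n3–n5–n0–n2–n7–n4
n6–n3–n5–n0–n7–n4
n6–n3–n5–n2–n0–n7–n4
n6–n3–n5–n2–n7–n4
n6–n3–n5–n4
n6–n5–n0–n2–n7–n4
n6–n5–n0–n7–n4
n6–n5–n2–n0–n7–n4
n6–n5–n2–n7–n4
n6–n5–n3–n4
n6–n5–n4

12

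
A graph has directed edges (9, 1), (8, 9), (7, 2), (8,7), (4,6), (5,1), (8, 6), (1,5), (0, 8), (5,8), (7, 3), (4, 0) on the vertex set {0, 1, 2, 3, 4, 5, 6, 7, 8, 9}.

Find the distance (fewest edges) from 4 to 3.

Distance 0: 4.
Distance 1: 0, 6.
Distance 2: 8.
Distance 3: 7, 9.
Distance 4: 1, 2, 3 — contains 3.

4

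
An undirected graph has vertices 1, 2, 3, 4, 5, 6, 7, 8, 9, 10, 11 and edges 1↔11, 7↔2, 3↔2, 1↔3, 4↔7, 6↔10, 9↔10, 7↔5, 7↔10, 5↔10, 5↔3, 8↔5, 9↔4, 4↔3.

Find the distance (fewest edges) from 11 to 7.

4

Distance 0: 11.
Distance 1: 1.
Distance 2: 3.
Distance 3: 2, 4, 5.
Distance 4: 7, 8, 9, 10 — contains 7.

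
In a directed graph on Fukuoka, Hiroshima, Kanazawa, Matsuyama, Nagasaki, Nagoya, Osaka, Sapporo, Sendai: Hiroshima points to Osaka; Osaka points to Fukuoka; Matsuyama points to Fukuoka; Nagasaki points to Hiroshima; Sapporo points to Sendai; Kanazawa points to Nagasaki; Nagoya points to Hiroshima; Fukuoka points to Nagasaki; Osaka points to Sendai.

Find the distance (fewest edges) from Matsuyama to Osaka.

4

Distance 0: Matsuyama.
Distance 1: Fukuoka.
Distance 2: Nagasaki.
Distance 3: Hiroshima.
Distance 4: Osaka — contains Osaka.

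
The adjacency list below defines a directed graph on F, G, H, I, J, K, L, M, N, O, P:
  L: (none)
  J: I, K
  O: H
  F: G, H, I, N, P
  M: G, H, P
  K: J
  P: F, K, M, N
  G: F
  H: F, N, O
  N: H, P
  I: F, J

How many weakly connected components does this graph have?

2

From F: component {F, G, H, I, J, K, M, N, O, P}.
From L: component {L}.
That's 2 components.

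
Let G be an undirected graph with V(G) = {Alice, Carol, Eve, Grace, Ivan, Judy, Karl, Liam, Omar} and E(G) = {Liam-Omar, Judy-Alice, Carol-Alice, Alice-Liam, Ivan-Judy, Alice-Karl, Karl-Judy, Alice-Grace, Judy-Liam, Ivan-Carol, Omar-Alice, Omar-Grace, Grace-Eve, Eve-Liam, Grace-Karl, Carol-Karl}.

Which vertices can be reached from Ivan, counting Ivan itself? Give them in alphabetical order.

Alice, Carol, Eve, Grace, Ivan, Judy, Karl, Liam, Omar

Start at Ivan.
Its neighbours: Carol, Judy.
Then their neighbours: Alice, Karl, Liam.
Then next layer: Eve, Grace, Omar.
Every vertex is now reached.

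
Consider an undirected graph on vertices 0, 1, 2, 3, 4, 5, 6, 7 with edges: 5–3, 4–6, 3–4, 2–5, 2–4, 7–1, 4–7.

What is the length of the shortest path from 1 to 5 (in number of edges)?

4

Distance 0: 1.
Distance 1: 7.
Distance 2: 4.
Distance 3: 2, 3, 6.
Distance 4: 5 — contains 5.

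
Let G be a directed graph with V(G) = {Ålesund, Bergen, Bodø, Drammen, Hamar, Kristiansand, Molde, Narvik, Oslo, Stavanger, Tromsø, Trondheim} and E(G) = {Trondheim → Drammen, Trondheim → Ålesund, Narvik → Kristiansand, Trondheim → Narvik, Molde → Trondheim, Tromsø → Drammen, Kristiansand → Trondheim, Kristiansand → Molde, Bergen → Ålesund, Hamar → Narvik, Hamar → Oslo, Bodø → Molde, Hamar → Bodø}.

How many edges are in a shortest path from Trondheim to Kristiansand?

2

Distance 0: Trondheim.
Distance 1: Ålesund, Drammen, Narvik.
Distance 2: Kristiansand — contains Kristiansand.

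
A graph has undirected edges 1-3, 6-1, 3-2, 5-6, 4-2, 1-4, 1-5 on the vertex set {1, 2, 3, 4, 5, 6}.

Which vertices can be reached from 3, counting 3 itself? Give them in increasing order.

1, 2, 3, 4, 5, 6

Start at 3.
Its neighbours: 1, 2.
Then their neighbours: 4, 5, 6.
Every vertex is now reached.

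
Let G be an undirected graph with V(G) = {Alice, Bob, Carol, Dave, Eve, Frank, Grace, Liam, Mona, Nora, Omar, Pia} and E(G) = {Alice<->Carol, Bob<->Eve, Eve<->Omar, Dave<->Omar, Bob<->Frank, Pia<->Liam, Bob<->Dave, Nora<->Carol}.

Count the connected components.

5

From Alice: component {Alice, Carol, Nora}.
From Bob: component {Bob, Dave, Eve, Frank, Omar}.
From Grace: component {Grace}.
From Liam: component {Liam, Pia}.
From Mona: component {Mona}.
That's 5 components.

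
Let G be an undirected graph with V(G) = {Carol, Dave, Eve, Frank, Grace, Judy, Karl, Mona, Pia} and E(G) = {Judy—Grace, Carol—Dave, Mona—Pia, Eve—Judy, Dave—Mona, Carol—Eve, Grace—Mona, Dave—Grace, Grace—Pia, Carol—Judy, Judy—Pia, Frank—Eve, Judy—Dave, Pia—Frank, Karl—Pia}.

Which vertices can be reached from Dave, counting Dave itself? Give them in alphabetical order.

Carol, Dave, Eve, Frank, Grace, Judy, Karl, Mona, Pia

Start at Dave.
Its neighbours: Carol, Grace, Judy, Mona.
Then their neighbours: Eve, Pia.
Then next layer: Frank, Karl.
Every vertex is now reached.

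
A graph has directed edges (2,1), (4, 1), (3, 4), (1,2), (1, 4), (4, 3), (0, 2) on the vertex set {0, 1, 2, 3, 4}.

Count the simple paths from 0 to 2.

0→2

1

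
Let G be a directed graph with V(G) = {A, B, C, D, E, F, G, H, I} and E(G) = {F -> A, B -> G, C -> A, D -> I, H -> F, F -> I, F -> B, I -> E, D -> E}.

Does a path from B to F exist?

Explore from B.
Distance 1: reach G.
The search from B is exhausted; no directed path reaches F.

No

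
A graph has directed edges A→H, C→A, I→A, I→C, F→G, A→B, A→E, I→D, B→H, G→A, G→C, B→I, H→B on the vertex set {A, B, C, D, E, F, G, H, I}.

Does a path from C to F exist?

Explore from C.
Distance 1: reach A.
Distance 2: reach B, E, H.
Distance 3: reach I.
Distance 4: reach D.
The search from C is exhausted; no directed path reaches F.

No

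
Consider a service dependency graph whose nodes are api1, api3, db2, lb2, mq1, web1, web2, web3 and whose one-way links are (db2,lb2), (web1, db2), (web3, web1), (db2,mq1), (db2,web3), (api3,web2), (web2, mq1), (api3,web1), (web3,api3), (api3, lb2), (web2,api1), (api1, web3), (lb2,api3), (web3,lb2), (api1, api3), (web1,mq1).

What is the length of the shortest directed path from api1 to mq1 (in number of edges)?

Distance 0: api1.
Distance 1: api3, web3.
Distance 2: lb2, web1, web2.
Distance 3: db2, mq1 — contains mq1.

3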